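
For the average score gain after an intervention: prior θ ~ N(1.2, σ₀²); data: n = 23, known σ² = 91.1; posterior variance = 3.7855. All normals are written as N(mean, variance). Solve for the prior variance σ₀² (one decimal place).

For the Normal–Normal model with known σ², precisions add: τ_n = τ₀ + n/σ².
So 1/σ₀² = 1/3.7855 − 23/91.1 = 0.264166 − 0.252470 = 0.011696.
Hence σ₀² = 1/0.011696 ≈ 85.5.

σ₀² = 85.5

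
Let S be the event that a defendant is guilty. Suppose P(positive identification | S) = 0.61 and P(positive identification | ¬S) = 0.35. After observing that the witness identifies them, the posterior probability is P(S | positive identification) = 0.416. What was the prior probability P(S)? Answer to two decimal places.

In odds form, posterior odds = prior odds × likelihood ratio, so prior odds = posterior odds ÷ LR.
Posterior odds = 0.416/(1−0.416) = 0.7123. LR = 0.61/0.35 = 1.7429.
Prior odds = 0.7123/1.7429 = 0.4087, so P(S) = 0.4087/(1+0.4087) ≈ 0.29.

P(S) = 0.29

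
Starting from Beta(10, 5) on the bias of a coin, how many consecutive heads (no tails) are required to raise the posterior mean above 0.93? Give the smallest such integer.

After k heads and 0 tails the posterior is Beta(10+k, 5), with mean (10+k)/(10+5+k).
Set (10+k)/(15+k) > 0.93 and solve: k > (0.93·15 − 10)/(1 − 0.93) = 56.429.
The smallest integer exceeding 56.429 is 57.

k = 57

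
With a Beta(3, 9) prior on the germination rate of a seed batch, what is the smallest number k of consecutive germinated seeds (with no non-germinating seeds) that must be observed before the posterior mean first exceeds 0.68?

After k germinated seeds and 0 non-germinating seeds the posterior is Beta(3+k, 9), with mean (3+k)/(3+9+k).
Set (3+k)/(12+k) > 0.68 and solve: k > (0.68·12 − 3)/(1 − 0.68) = 16.125.
The smallest integer exceeding 16.125 is 17, and checking k=17: (20)/(29) = 0.6897 > 0.68.

k = 17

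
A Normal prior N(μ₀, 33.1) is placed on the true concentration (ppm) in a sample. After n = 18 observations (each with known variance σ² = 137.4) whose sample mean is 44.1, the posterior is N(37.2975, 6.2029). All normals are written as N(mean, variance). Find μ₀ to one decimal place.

The posterior mean is a precision-weighted average: μ_n = (τ₀μ₀ + τ_data·x̄)/(τ₀+τ_data), with τ₀=1/σ₀² and τ_data=n/σ².
Here τ₀ = 1/33.1 = 0.030211 and τ_data = 18/137.4 = 0.131004, so τ_n = 0.161215.
Rearranging for μ₀: μ₀ = (μ_n·τ_n − τ_data·x̄)/τ₀ = (37.2975·0.161215 − 0.131004·44.1) / 0.030211 = 0.235640/0.030211 ≈ 7.8.

μ₀ = 7.8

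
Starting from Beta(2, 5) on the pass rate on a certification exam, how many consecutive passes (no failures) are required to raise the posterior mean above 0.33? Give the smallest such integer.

k = 1

After k passes and 0 failures the posterior is Beta(2+k, 5), with mean (2+k)/(2+5+k).
Set (2+k)/(7+k) > 0.33 and solve: k > (0.33·7 − 2)/(1 − 0.33) = 0.463.
The smallest integer exceeding 0.463 is 1.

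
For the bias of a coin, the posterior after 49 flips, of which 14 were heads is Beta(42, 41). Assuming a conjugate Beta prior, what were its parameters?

A Beta(a, b) prior with s successes and f failures in binomial data gives a Beta(a+s, b+f) posterior.
Subtract the data counts: 42−14=28, 41−35=6.

Beta(28, 6)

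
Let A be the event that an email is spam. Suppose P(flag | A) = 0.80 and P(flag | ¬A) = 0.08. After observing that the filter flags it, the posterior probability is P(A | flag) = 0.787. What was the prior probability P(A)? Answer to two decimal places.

P(A) = 0.27

In odds form, posterior odds = prior odds × likelihood ratio, so prior odds = posterior odds ÷ LR.
Posterior odds = 0.787/(1−0.787) = 3.6948. LR = 0.80/0.08 = 10.0000.
Prior odds = 3.6948/10.0000 = 0.3695, so P(A) = 0.3695/(1+0.3695) ≈ 0.27.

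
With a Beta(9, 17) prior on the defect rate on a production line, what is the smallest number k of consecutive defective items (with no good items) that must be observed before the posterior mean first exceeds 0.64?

k = 22

After k defective items and 0 good items the posterior is Beta(9+k, 17), with mean (9+k)/(9+17+k).
Set (9+k)/(26+k) > 0.64 and solve: k > (0.64·26 − 9)/(1 − 0.64) = 21.222.
The smallest integer exceeding 21.222 is 22.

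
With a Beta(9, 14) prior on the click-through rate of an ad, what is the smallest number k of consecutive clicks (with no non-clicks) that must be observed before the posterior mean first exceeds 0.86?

k = 78

After k clicks and 0 non-clicks the posterior is Beta(9+k, 14), with mean (9+k)/(9+14+k).
Set (9+k)/(23+k) > 0.86 and solve: k > (0.86·23 − 9)/(1 − 0.86) = 77.000.
The smallest integer exceeding 77.000 is 78, and checking k=78: (87)/(101) = 0.8614 > 0.86.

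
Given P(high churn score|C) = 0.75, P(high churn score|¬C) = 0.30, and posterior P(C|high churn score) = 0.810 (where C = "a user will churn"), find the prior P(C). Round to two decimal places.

P(C) = 0.63

Bayes' rule in odds form gives O(C|E) = O(C)·[P(E|C)/P(E|¬C)], hence O(C) = O(C|E)/LR.
Posterior odds = 0.810/(1−0.810) = 4.2632. LR = 0.75/0.30 = 2.5000.
Prior odds = 4.2632/2.5000 = 1.7053, so P(C) = 1.7053/(1+1.7053) ≈ 0.63.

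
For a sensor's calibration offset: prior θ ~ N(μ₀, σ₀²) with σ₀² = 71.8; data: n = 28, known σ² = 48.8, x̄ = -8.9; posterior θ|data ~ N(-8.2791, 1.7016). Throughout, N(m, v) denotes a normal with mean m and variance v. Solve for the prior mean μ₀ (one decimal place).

μ₀ = 17.3

With known observation variance, the Normal–Normal posterior has precision τ_n = τ₀ + n/σ² and mean μ_n = (τ₀μ₀ + (n/σ²)x̄)/τ_n.
Here τ₀ = 1/71.8 = 0.013928 and τ_data = 28/48.8 = 0.573770, so τ_n = 0.587698.
Rearranging for μ₀: μ₀ = (μ_n·τ_n − τ_data·x̄)/τ₀ = (-8.2791·0.587698 − 0.573770·-8.9) / 0.013928 = 0.240942/0.013928 ≈ 17.3.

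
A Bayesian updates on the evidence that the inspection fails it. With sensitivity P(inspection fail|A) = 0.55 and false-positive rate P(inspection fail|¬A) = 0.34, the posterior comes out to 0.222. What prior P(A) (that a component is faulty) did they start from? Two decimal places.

P(A) = 0.15

Bayes' rule in odds form gives O(A|E) = O(A)·[P(E|A)/P(E|¬A)], hence O(A) = O(A|E)/LR.
Posterior odds = 0.222/(1−0.222) = 0.2853. LR = 0.55/0.34 = 1.6176.
Prior odds = 0.2853/1.6176 = 0.1764, so P(A) = 0.1764/(1+0.1764) ≈ 0.15.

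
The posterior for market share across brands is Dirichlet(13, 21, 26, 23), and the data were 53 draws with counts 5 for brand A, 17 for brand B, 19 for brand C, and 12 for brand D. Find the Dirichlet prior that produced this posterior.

Dirichlet(8, 4, 7, 11)

For a Dirichlet(α) prior with multinomial counts c, the posterior is Dirichlet(α + c) componentwise.
Subtract each count from the matching posterior parameter: 13−5=8, 21−17=4, 26−19=7, 23−12=11.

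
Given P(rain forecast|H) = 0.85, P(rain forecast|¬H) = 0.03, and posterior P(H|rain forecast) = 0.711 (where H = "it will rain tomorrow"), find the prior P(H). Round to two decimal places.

P(H) = 0.08

Bayes' rule in odds form gives O(H|E) = O(H)·[P(E|H)/P(E|¬H)], hence O(H) = O(H|E)/LR.
Posterior odds = 0.711/(1−0.711) = 2.4602. LR = 0.85/0.03 = 28.3333.
Prior odds = 2.4602/28.3333 = 0.0868, so P(H) = 0.0868/(1+0.0868) ≈ 0.08.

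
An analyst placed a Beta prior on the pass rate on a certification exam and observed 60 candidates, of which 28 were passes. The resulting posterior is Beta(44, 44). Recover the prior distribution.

Under Beta–binomial conjugacy the posterior parameters are (a+s, b+f).
So a = 44 − 28 = 16 and b = 44 − 32 = 12.

Beta(16, 12)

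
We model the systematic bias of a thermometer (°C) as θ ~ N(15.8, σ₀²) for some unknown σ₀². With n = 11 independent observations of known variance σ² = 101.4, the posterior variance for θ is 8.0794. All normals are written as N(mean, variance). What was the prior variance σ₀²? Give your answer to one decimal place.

Posterior precision equals prior precision plus data precision: 1/σ_n² = 1/σ₀² + n/σ².
So 1/σ₀² = 1/8.0794 − 11/101.4 = 0.123772 − 0.108481 = 0.015291.
Hence σ₀² = 1/0.015291 ≈ 65.4.

σ₀² = 65.4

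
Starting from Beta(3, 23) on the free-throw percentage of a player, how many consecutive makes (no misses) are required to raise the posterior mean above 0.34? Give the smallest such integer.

k = 9

After k makes and 0 misses the posterior is Beta(3+k, 23), with mean (3+k)/(3+23+k).
Set (3+k)/(26+k) > 0.34 and solve: k > (0.34·26 − 3)/(1 − 0.34) = 8.848.
The smallest integer exceeding 8.848 is 9, and checking k=9: (12)/(35) = 0.3429 > 0.34.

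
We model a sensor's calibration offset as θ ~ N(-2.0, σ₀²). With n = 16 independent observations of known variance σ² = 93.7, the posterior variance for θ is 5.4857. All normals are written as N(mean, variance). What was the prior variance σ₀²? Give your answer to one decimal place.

Posterior precision equals prior precision plus data precision: 1/σ_n² = 1/σ₀² + n/σ².
So 1/σ₀² = 1/5.4857 − 16/93.7 = 0.182292 − 0.170758 = 0.011534.
Hence σ₀² = 1/0.011534 ≈ 86.7.

σ₀² = 86.7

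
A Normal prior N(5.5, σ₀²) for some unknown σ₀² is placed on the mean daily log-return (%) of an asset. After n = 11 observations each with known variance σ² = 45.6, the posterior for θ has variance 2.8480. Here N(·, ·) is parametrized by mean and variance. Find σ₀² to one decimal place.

For the Normal–Normal model with known σ², precisions add: τ_n = τ₀ + n/σ².
So 1/σ₀² = 1/2.8480 − 11/45.6 = 0.351124 − 0.241228 = 0.109896.
Hence σ₀² = 1/0.109896 ≈ 9.1.

σ₀² = 9.1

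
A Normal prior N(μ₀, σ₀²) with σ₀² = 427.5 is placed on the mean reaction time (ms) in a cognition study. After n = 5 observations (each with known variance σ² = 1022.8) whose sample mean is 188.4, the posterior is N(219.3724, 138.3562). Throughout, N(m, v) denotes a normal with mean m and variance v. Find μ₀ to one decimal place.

μ₀ = 284.1

The posterior mean is a precision-weighted average: μ_n = (τ₀μ₀ + τ_data·x̄)/(τ₀+τ_data), with τ₀=1/σ₀² and τ_data=n/σ².
Here τ₀ = 1/427.5 = 0.002339 and τ_data = 5/1022.8 = 0.004889, so τ_n = 0.007228.
Rearranging for μ₀: μ₀ = (μ_n·τ_n − τ_data·x̄)/τ₀ = (219.3724·0.007228 − 0.004889·188.4) / 0.002339 = 0.664536/0.002339 ≈ 284.1.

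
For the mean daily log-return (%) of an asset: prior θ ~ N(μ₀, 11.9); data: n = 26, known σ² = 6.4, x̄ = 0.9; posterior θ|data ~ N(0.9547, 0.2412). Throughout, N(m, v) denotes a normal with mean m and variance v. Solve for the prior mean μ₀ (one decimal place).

μ₀ = 3.6

The posterior mean is a precision-weighted average: μ_n = (τ₀μ₀ + τ_data·x̄)/(τ₀+τ_data), with τ₀=1/σ₀² and τ_data=n/σ².
Here τ₀ = 1/11.9 = 0.084034 and τ_data = 26/6.4 = 4.062500, so τ_n = 4.146534.
Rearranging for μ₀: μ₀ = (μ_n·τ_n − τ_data·x̄)/τ₀ = (0.9547·4.146534 − 4.062500·0.9) / 0.084034 = 0.302446/0.084034 ≈ 3.6.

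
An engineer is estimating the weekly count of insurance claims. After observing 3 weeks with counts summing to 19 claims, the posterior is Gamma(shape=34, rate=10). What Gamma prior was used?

A Gamma(α, β) prior (rate parametrization) on a Poisson rate with n observations summing to S gives posterior Gamma(α+S, β+n).
So α = 34 − 19 = 15 and β = 10 − 3 = 7.

Gamma(shape=15, rate=7)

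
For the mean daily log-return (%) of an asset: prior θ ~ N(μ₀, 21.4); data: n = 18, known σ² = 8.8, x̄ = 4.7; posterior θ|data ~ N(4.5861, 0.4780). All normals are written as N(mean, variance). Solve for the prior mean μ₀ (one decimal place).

μ₀ = -0.4

The posterior mean is a precision-weighted average: μ_n = (τ₀μ₀ + τ_data·x̄)/(τ₀+τ_data), with τ₀=1/σ₀² and τ_data=n/σ².
Here τ₀ = 1/21.4 = 0.046729 and τ_data = 18/8.8 = 2.045455, so τ_n = 2.092184.
Rearranging for μ₀: μ₀ = (μ_n·τ_n − τ_data·x̄)/τ₀ = (4.5861·2.092184 − 2.045455·4.7) / 0.046729 = -0.018673/0.046729 ≈ -0.4.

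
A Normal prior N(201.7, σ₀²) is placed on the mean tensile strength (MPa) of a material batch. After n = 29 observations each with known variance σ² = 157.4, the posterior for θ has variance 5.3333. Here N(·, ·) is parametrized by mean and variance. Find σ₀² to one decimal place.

For the Normal–Normal model with known σ², precisions add: τ_n = τ₀ + n/σ².
So 1/σ₀² = 1/5.3333 − 29/157.4 = 0.187501 − 0.184244 = 0.003257.
Hence σ₀² = 1/0.003257 ≈ 307.0.

σ₀² = 307.0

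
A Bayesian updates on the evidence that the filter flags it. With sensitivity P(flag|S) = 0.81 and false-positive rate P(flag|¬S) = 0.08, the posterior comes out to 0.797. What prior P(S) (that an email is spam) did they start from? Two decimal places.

P(S) = 0.28

Bayes' rule in odds form gives O(S|E) = O(S)·[P(E|S)/P(E|¬S)], hence O(S) = O(S|E)/LR.
Posterior odds = 0.797/(1−0.797) = 3.9261. LR = 0.81/0.08 = 10.1250.
Prior odds = 3.9261/10.1250 = 0.3878, so P(S) = 0.3878/(1+0.3878) ≈ 0.28.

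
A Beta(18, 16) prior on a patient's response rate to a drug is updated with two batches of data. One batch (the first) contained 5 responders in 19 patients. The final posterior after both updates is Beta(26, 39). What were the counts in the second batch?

Because Beta–binomial updating is additive in the counts, the combined data contributed (α_post−α_prior, β_post−β_prior) successes and failures.
Total across both batches: 26−18=8 responders, 39−16=23 non-responders.
Subtract the first batch: 8−5=3 responders and 23−14=9 non-responders.

3 responders and 9 non-responders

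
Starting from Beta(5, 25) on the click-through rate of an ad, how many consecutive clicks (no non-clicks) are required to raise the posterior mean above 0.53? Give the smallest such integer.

k = 24

After k clicks and 0 non-clicks the posterior is Beta(5+k, 25), with mean (5+k)/(5+25+k).
Set (5+k)/(30+k) > 0.53 and solve: k > (0.53·30 − 5)/(1 − 0.53) = 23.191.
The smallest integer exceeding 23.191 is 24.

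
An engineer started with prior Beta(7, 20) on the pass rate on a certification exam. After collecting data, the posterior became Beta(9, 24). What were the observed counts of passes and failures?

Under Beta–binomial conjugacy the posterior parameters are (α+s, β+f).
So s = 9 − 7 = 2 and f = 24 − 20 = 4.

2 passes and 4 failures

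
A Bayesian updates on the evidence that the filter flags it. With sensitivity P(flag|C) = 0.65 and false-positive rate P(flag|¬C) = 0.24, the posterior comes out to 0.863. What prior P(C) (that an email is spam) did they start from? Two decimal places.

In odds form, posterior odds = prior odds × likelihood ratio, so prior odds = posterior odds ÷ LR.
Posterior odds = 0.863/(1−0.863) = 6.2993. LR = 0.65/0.24 = 2.7083.
Prior odds = 6.2993/2.7083 = 2.3259, so P(C) = 2.3259/(1+2.3259) ≈ 0.70.

P(C) = 0.70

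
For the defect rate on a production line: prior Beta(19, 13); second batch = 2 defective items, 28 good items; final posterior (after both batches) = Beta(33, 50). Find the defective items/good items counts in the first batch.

12 defective items and 9 good items

Sequential conjugate updates are equivalent to a single update on the pooled data, so total successes = posterior α − prior α and total failures = posterior β − prior β.
Total across both batches: 33−19=14 defective items, 50−13=37 good items.
Subtract the second batch: 14−2=12 defective items and 37−28=9 good items.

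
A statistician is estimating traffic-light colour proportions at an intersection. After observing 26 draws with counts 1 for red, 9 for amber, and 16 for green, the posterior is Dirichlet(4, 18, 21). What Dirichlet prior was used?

For a Dirichlet(α) prior with multinomial counts c, the posterior is Dirichlet(α + c) componentwise.
Subtract each count from the matching posterior parameter: 4−1=3, 18−9=9, 21−16=5.

Dirichlet(3, 9, 5)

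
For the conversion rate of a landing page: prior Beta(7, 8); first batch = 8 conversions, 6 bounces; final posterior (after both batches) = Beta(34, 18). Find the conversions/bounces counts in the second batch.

Sequential conjugate updates are equivalent to a single update on the pooled data, so total successes = posterior α − prior α and total failures = posterior β − prior β.
Total across both batches: 34−7=27 conversions, 18−8=10 bounces.
Subtract the first batch: 27−8=19 conversions and 10−6=4 bounces.

19 conversions and 4 bounces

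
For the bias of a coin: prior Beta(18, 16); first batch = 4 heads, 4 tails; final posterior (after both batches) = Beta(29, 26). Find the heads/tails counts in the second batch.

7 heads and 6 tails

Sequential conjugate updates are equivalent to a single update on the pooled data, so total successes = posterior α − prior α and total failures = posterior β − prior β.
Total across both batches: 29−18=11 heads, 26−16=10 tails.
Subtract the first batch: 11−4=7 heads and 10−4=6 tails.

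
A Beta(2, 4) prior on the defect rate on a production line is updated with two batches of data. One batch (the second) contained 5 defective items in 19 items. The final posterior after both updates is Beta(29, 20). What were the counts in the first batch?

Because Beta–binomial updating is additive in the counts, the combined data contributed (α_post−α_prior, β_post−β_prior) successes and failures.
Total across both batches: 29−2=27 defective items, 20−4=16 good items.
Subtract the second batch: 27−5=22 defective items and 16−14=2 good items.

22 defective items and 2 good items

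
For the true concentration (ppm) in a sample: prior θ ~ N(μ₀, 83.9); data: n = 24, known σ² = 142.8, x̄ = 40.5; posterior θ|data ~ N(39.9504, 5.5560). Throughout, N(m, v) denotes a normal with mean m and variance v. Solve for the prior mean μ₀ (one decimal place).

μ₀ = 32.2

The posterior mean is a precision-weighted average: μ_n = (τ₀μ₀ + τ_data·x̄)/(τ₀+τ_data), with τ₀=1/σ₀² and τ_data=n/σ².
Here τ₀ = 1/83.9 = 0.011919 and τ_data = 24/142.8 = 0.168067, so τ_n = 0.179986.
Rearranging for μ₀: μ₀ = (μ_n·τ_n − τ_data·x̄)/τ₀ = (39.9504·0.179986 − 0.168067·40.5) / 0.011919 = 0.383799/0.011919 ≈ 32.2.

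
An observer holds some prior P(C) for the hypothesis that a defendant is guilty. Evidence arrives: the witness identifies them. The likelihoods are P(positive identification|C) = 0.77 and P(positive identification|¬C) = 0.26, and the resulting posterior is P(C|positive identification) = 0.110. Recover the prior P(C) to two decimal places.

In odds form, posterior odds = prior odds × likelihood ratio, so prior odds = posterior odds ÷ LR.
Posterior odds = 0.110/(1−0.110) = 0.1236. LR = 0.77/0.26 = 2.9615.
Prior odds = 0.1236/2.9615 = 0.0417, so P(C) = 0.0417/(1+0.0417) ≈ 0.04.

P(C) = 0.04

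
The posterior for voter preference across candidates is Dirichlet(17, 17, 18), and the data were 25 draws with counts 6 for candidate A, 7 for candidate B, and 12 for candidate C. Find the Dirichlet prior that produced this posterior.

For a Dirichlet(α) prior with multinomial counts c, the posterior is Dirichlet(α + c) componentwise.
Subtract each count from the matching posterior parameter: 17−6=11, 17−7=10, 18−12=6.

Dirichlet(11, 10, 6)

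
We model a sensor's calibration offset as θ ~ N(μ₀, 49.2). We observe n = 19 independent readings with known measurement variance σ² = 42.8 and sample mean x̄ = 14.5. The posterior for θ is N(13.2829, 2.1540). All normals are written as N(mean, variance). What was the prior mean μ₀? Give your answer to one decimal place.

μ₀ = -13.3

The posterior mean is a precision-weighted average: μ_n = (τ₀μ₀ + τ_data·x̄)/(τ₀+τ_data), with τ₀=1/σ₀² and τ_data=n/σ².
Here τ₀ = 1/49.2 = 0.020325 and τ_data = 19/42.8 = 0.443925, so τ_n = 0.464250.
Rearranging for μ₀: μ₀ = (μ_n·τ_n − τ_data·x̄)/τ₀ = (13.2829·0.464250 − 0.443925·14.5) / 0.020325 = -0.270326/0.020325 ≈ -13.3.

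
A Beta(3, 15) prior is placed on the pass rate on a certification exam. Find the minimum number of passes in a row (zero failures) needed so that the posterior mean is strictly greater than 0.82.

After k passes and 0 failures the posterior is Beta(3+k, 15), with mean (3+k)/(3+15+k).
Set (3+k)/(18+k) > 0.82 and solve: k > (0.82·18 − 3)/(1 − 0.82) = 65.333.
The smallest integer exceeding 65.333 is 66, and checking k=66: (69)/(84) = 0.8214 > 0.82.

k = 66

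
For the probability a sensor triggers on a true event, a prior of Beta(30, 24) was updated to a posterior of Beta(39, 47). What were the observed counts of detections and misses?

9 detections and 23 misses

A Beta(α, β) prior with s successes and f failures in binomial data gives a Beta(α+s, β+f) posterior.
Match parameters: s=39−30=9, f=47−24=23.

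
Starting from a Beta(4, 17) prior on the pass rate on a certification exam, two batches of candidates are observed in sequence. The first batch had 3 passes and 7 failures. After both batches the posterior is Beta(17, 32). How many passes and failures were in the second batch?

Because Beta–binomial updating is additive in the counts, the combined data contributed (α_post−α_prior, β_post−β_prior) successes and failures.
Total across both batches: 17−4=13 passes, 32−17=15 failures.
Subtract the first batch: 13−3=10 passes and 15−7=8 failures.

10 passes and 8 failures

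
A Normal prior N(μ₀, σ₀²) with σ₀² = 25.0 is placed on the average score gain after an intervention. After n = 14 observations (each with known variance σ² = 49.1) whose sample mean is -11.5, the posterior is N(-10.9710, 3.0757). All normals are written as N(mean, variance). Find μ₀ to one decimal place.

The posterior mean is a precision-weighted average: μ_n = (τ₀μ₀ + τ_data·x̄)/(τ₀+τ_data), with τ₀=1/σ₀² and τ_data=n/σ².
Here τ₀ = 1/25.0 = 0.040000 and τ_data = 14/49.1 = 0.285132, so τ_n = 0.325132.
Rearranging for μ₀: μ₀ = (μ_n·τ_n − τ_data·x̄)/τ₀ = (-10.9710·0.325132 − 0.285132·-11.5) / 0.040000 = -0.288005/0.040000 ≈ -7.2.

μ₀ = -7.2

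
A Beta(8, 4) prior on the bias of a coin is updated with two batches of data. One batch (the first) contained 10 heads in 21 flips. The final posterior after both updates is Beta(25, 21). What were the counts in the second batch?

Sequential conjugate updates are equivalent to a single update on the pooled data, so total successes = posterior α − prior α and total failures = posterior β − prior β.
Total across both batches: 25−8=17 heads, 21−4=17 tails.
Subtract the first batch: 17−10=7 heads and 17−11=6 tails.

7 heads and 6 tails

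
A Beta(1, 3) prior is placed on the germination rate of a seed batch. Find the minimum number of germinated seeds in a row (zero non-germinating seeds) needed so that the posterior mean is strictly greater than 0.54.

k = 3

After k germinated seeds and 0 non-germinating seeds the posterior is Beta(1+k, 3), with mean (1+k)/(1+3+k).
Set (1+k)/(4+k) > 0.54 and solve: k > (0.54·4 − 1)/(1 − 0.54) = 2.522.
The smallest integer exceeding 2.522 is 3.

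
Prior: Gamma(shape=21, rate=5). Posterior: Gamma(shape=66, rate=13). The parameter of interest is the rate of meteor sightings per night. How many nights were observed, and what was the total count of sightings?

n = 8 nights with total 45 sightings

A Gamma(α, β) prior (rate parametrization) on a Poisson rate with n observations summing to S gives posterior Gamma(α+S, β+n).
Matching: Σxᵢ = 66 − 21 = 45 and n = 13 − 5 = 8.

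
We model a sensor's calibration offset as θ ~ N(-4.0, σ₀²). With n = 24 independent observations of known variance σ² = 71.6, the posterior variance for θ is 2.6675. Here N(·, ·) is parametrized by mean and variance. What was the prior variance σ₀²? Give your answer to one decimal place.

For the Normal–Normal model with known σ², precisions add: τ_n = τ₀ + n/σ².
So 1/σ₀² = 1/2.6675 − 24/71.6 = 0.374883 − 0.335196 = 0.039687.
Hence σ₀² = 1/0.039687 ≈ 25.2.

σ₀² = 25.2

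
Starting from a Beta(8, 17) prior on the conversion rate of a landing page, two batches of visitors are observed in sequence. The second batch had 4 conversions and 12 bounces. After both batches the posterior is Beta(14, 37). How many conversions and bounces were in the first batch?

2 conversions and 8 bounces

Because Beta–binomial updating is additive in the counts, the combined data contributed (α_post−α_prior, β_post−β_prior) successes and failures.
Total across both batches: 14−8=6 conversions, 37−17=20 bounces.
Subtract the second batch: 6−4=2 conversions and 20−12=8 bounces.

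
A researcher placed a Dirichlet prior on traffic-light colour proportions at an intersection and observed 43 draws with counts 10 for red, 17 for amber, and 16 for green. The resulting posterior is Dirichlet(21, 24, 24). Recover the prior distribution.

For a Dirichlet(α) prior with multinomial counts c, the posterior is Dirichlet(α + c) componentwise.
Subtract each count from the matching posterior parameter: 21−10=11, 24−17=7, 24−16=8.

Dirichlet(11, 7, 8)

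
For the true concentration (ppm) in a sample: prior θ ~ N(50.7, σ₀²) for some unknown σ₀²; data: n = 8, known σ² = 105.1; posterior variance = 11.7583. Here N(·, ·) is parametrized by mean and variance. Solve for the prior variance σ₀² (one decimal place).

σ₀² = 112.0

For the Normal–Normal model with known σ², precisions add: τ_n = τ₀ + n/σ².
So 1/σ₀² = 1/11.7583 − 8/105.1 = 0.085046 − 0.076118 = 0.008928.
Hence σ₀² = 1/0.008928 ≈ 112.0.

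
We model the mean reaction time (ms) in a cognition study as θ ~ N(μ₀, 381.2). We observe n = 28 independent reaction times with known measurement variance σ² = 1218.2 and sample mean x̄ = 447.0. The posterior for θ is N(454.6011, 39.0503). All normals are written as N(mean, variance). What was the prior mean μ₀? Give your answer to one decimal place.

The posterior mean is a precision-weighted average: μ_n = (τ₀μ₀ + τ_data·x̄)/(τ₀+τ_data), with τ₀=1/σ₀² and τ_data=n/σ².
Here τ₀ = 1/381.2 = 0.002623 and τ_data = 28/1218.2 = 0.022985, so τ_n = 0.025608.
Rearranging for μ₀: μ₀ = (μ_n·τ_n − τ_data·x̄)/τ₀ = (454.6011·0.025608 − 0.022985·447.0) / 0.002623 = 1.367130/0.002623 ≈ 521.2.

μ₀ = 521.2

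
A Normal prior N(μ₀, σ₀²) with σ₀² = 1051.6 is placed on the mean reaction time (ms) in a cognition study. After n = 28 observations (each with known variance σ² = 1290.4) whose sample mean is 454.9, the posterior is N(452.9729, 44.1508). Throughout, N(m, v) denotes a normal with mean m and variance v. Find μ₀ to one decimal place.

With known observation variance, the Normal–Normal posterior has precision τ_n = τ₀ + n/σ² and mean μ_n = (τ₀μ₀ + (n/σ²)x̄)/τ_n.
Here τ₀ = 1/1051.6 = 0.000951 and τ_data = 28/1290.4 = 0.021699, so τ_n = 0.022650.
Rearranging for μ₀: μ₀ = (μ_n·τ_n − τ_data·x̄)/τ₀ = (452.9729·0.022650 − 0.021699·454.9) / 0.000951 = 0.388961/0.000951 ≈ 409.0.

μ₀ = 409.0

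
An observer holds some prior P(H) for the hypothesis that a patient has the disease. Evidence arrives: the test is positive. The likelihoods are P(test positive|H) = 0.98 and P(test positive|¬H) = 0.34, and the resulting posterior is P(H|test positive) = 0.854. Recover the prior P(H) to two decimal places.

P(H) = 0.67

In odds form, posterior odds = prior odds × likelihood ratio, so prior odds = posterior odds ÷ LR.
Posterior odds = 0.854/(1−0.854) = 5.8493. LR = 0.98/0.34 = 2.8824.
Prior odds = 5.8493/2.8824 = 2.0293, so P(H) = 2.0293/(1+2.0293) ≈ 0.67.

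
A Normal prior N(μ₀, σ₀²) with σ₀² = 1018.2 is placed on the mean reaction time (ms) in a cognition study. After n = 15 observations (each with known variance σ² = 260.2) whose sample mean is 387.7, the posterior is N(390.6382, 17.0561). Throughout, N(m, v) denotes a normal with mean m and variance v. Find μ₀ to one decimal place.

With known observation variance, the Normal–Normal posterior has precision τ_n = τ₀ + n/σ² and mean μ_n = (τ₀μ₀ + (n/σ²)x̄)/τ_n.
Here τ₀ = 1/1018.2 = 0.000982 and τ_data = 15/260.2 = 0.057648, so τ_n = 0.058630.
Rearranging for μ₀: μ₀ = (μ_n·τ_n − τ_data·x̄)/τ₀ = (390.6382·0.058630 − 0.057648·387.7) / 0.000982 = 0.552988/0.000982 ≈ 563.1.

μ₀ = 563.1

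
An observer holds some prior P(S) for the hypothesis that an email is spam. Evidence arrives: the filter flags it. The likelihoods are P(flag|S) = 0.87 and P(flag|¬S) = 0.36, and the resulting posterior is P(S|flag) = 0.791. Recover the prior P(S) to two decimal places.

Bayes' rule in odds form gives O(S|E) = O(S)·[P(E|S)/P(E|¬S)], hence O(S) = O(S|E)/LR.
Posterior odds = 0.791/(1−0.791) = 3.7847. LR = 0.87/0.36 = 2.4167.
Prior odds = 3.7847/2.4167 = 1.5661, so P(S) = 1.5661/(1+1.5661) ≈ 0.61.

P(S) = 0.61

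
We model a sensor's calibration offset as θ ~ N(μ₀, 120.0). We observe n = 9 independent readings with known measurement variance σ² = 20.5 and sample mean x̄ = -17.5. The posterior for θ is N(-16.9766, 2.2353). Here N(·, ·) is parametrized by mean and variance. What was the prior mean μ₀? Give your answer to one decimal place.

The posterior mean is a precision-weighted average: μ_n = (τ₀μ₀ + τ_data·x̄)/(τ₀+τ_data), with τ₀=1/σ₀² and τ_data=n/σ².
Here τ₀ = 1/120.0 = 0.008333 and τ_data = 9/20.5 = 0.439024, so τ_n = 0.447357.
Rearranging for μ₀: μ₀ = (μ_n·τ_n − τ_data·x̄)/τ₀ = (-16.9766·0.447357 − 0.439024·-17.5) / 0.008333 = 0.088319/0.008333 ≈ 10.6.

μ₀ = 10.6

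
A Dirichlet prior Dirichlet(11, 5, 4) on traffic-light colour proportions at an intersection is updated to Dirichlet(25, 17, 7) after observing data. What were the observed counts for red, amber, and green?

counts (14, 12, 3)

For a Dirichlet(α) prior with multinomial counts c, the posterior is Dirichlet(α + c) componentwise.
Counts are posterior − prior componentwise: 25−11=14, 17−5=12, 7−4=3.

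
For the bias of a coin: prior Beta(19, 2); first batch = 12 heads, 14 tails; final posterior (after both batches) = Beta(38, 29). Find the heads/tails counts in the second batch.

Sequential conjugate updates are equivalent to a single update on the pooled data, so total successes = posterior α − prior α and total failures = posterior β − prior β.
Total across both batches: 38−19=19 heads, 29−2=27 tails.
Subtract the first batch: 19−12=7 heads and 27−14=13 tails.

7 heads and 13 tails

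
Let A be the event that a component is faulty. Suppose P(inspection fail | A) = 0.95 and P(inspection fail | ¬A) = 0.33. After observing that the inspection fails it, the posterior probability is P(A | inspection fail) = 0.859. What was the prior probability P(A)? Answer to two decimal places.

In odds form, posterior odds = prior odds × likelihood ratio, so prior odds = posterior odds ÷ LR.
Posterior odds = 0.859/(1−0.859) = 6.0922. LR = 0.95/0.33 = 2.8788.
Prior odds = 6.0922/2.8788 = 2.1162, so P(A) = 2.1162/(1+2.1162) ≈ 0.68.

P(A) = 0.68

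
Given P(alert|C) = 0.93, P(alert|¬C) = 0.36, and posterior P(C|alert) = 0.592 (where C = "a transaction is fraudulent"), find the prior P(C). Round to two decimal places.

P(C) = 0.36

In odds form, posterior odds = prior odds × likelihood ratio, so prior odds = posterior odds ÷ LR.
Posterior odds = 0.592/(1−0.592) = 1.4510. LR = 0.93/0.36 = 2.5833.
Prior odds = 1.4510/2.5833 = 0.5617, so P(C) = 0.5617/(1+0.5617) ≈ 0.36.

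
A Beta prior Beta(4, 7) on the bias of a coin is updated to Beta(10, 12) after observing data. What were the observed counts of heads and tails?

A Beta(a, b) prior with s successes and f failures in binomial data gives a Beta(a+s, b+f) posterior.
Match parameters: s=10−4=6, f=12−7=5.

6 heads and 5 tails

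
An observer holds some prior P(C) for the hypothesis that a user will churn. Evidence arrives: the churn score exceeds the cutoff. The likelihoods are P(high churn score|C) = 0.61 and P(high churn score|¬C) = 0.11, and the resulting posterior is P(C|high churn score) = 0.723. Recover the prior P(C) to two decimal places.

P(C) = 0.32

In odds form, posterior odds = prior odds × likelihood ratio, so prior odds = posterior odds ÷ LR.
Posterior odds = 0.723/(1−0.723) = 2.6101. LR = 0.61/0.11 = 5.5455.
Prior odds = 2.6101/5.5455 = 0.4707, so P(C) = 0.4707/(1+0.4707) ≈ 0.32.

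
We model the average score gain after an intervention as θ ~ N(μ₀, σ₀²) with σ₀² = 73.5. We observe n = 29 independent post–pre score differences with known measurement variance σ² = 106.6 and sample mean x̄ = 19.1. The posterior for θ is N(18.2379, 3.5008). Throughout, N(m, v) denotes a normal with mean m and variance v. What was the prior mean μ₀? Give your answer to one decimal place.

The posterior mean is a precision-weighted average: μ_n = (τ₀μ₀ + τ_data·x̄)/(τ₀+τ_data), with τ₀=1/σ₀² and τ_data=n/σ².
Here τ₀ = 1/73.5 = 0.013605 and τ_data = 29/106.6 = 0.272045, so τ_n = 0.285650.
Rearranging for μ₀: μ₀ = (μ_n·τ_n − τ_data·x̄)/τ₀ = (18.2379·0.285650 − 0.272045·19.1) / 0.013605 = 0.013597/0.013605 ≈ 1.0.

μ₀ = 1.0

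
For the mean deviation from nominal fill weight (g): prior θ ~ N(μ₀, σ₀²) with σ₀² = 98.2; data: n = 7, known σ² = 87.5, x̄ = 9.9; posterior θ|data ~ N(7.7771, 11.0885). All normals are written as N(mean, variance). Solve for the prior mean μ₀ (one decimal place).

μ₀ = -8.9

The posterior mean is a precision-weighted average: μ_n = (τ₀μ₀ + τ_data·x̄)/(τ₀+τ_data), with τ₀=1/σ₀² and τ_data=n/σ².
Here τ₀ = 1/98.2 = 0.010183 and τ_data = 7/87.5 = 0.080000, so τ_n = 0.090183.
Rearranging for μ₀: μ₀ = (μ_n·τ_n − τ_data·x̄)/τ₀ = (7.7771·0.090183 − 0.080000·9.9) / 0.010183 = -0.090638/0.010183 ≈ -8.9.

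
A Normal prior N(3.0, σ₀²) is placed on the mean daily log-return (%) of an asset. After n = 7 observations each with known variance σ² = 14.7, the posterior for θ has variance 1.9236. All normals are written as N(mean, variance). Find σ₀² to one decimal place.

σ₀² = 22.9

Posterior precision equals prior precision plus data precision: 1/σ_n² = 1/σ₀² + n/σ².
So 1/σ₀² = 1/1.9236 − 7/14.7 = 0.519859 − 0.476190 = 0.043669.
Hence σ₀² = 1/0.043669 ≈ 22.9.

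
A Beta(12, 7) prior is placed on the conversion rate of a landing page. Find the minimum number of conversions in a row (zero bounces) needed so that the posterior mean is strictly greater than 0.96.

After k conversions and 0 bounces the posterior is Beta(12+k, 7), with mean (12+k)/(12+7+k).
Set (12+k)/(19+k) > 0.96 and solve: k > (0.96·19 − 12)/(1 − 0.96) = 156.000.
The smallest integer exceeding 156.000 is 157, and checking k=157: (169)/(176) = 0.9602 > 0.96.

k = 157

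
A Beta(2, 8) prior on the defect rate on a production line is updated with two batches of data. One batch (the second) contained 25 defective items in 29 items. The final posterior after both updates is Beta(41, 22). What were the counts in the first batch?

Sequential conjugate updates are equivalent to a single update on the pooled data, so total successes = posterior α − prior α and total failures = posterior β − prior β.
Total across both batches: 41−2=39 defective items, 22−8=14 good items.
Subtract the second batch: 39−25=14 defective items and 14−4=10 good items.

14 defective items and 10 good items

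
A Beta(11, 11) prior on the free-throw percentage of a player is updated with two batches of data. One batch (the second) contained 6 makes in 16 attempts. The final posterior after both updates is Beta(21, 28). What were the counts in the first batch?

4 makes and 7 misses

Because Beta–binomial updating is additive in the counts, the combined data contributed (α_post−α_prior, β_post−β_prior) successes and failures.
Total across both batches: 21−11=10 makes, 28−11=17 misses.
Subtract the second batch: 10−6=4 makes and 17−10=7 misses.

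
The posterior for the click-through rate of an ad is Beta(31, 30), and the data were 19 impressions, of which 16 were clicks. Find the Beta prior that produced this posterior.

A Beta(α, β) prior with s successes and f failures in binomial data gives a Beta(α+s, β+f) posterior.
Subtract the data counts: 31−16=15, 30−3=27.

Beta(15, 27)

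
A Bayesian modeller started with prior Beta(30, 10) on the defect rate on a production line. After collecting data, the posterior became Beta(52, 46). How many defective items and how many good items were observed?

22 defective items and 36 good items

Beta is conjugate to the binomial likelihood: posterior = Beta(a+s, b+f).
Match parameters: s=52−30=22, f=46−10=36.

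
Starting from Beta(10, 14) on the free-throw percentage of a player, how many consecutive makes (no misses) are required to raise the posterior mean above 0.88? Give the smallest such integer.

After k makes and 0 misses the posterior is Beta(10+k, 14), with mean (10+k)/(10+14+k).
Set (10+k)/(24+k) > 0.88 and solve: k > (0.88·24 − 10)/(1 − 0.88) = 92.667.
The smallest integer exceeding 92.667 is 93, and checking k=93: (103)/(117) = 0.8803 > 0.88.

k = 93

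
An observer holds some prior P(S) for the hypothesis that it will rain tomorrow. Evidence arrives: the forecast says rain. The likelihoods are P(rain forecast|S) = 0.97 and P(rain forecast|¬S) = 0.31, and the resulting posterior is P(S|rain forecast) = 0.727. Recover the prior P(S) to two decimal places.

P(S) = 0.46

In odds form, posterior odds = prior odds × likelihood ratio, so prior odds = posterior odds ÷ LR.
Posterior odds = 0.727/(1−0.727) = 2.6630. LR = 0.97/0.31 = 3.1290.
Prior odds = 2.6630/3.1290 = 0.8511, so P(S) = 0.8511/(1+0.8511) ≈ 0.46.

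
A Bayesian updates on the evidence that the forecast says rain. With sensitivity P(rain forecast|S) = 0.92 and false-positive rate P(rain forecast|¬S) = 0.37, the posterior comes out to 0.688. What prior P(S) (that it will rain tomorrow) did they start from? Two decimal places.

In odds form, posterior odds = prior odds × likelihood ratio, so prior odds = posterior odds ÷ LR.
Posterior odds = 0.688/(1−0.688) = 2.2051. LR = 0.92/0.37 = 2.4865.
Prior odds = 2.2051/2.4865 = 0.8868, so P(S) = 0.8868/(1+0.8868) ≈ 0.47.

P(S) = 0.47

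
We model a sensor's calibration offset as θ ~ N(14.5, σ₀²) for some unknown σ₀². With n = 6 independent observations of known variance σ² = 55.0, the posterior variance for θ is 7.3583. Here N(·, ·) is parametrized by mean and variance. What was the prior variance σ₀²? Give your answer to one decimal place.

For the Normal–Normal model with known σ², precisions add: τ_n = τ₀ + n/σ².
So 1/σ₀² = 1/7.3583 − 6/55.0 = 0.135901 − 0.109091 = 0.026810.
Hence σ₀² = 1/0.026810 ≈ 37.3.

σ₀² = 37.3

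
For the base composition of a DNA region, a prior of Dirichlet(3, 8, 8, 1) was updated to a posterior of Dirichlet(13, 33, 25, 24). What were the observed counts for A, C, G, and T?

counts (10, 25, 17, 23)

For a Dirichlet(α) prior with multinomial counts c, the posterior is Dirichlet(α + c) componentwise.
Counts are posterior − prior componentwise: 13−3=10, 33−8=25, 25−8=17, 24−1=23.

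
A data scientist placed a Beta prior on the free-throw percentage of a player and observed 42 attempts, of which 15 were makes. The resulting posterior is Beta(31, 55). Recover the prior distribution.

A Beta(a, b) prior with s successes and f failures in binomial data gives a Beta(a+s, b+f) posterior.
Subtract the data counts: 31−15=16, 55−27=28.

Beta(16, 28)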